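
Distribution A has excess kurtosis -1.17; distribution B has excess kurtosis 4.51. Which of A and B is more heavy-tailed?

Higher excess kurtosis ⇒ heavier tails relative to the normal distribution.
-1.17 vs 4.51: the larger is 4.51, so B has heavier tails. (B is leptokurtic — heavier-than-normal tails; the other is platykurtic.)

B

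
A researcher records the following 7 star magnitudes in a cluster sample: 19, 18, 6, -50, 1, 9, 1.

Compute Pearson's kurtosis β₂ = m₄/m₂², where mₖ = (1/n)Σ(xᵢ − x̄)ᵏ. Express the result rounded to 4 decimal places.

x̄ = 0.5714
Σ(xᵢ − x̄)² = 3301.7143 ⇒ m₂ = 471.67347
Σ(xᵢ − x̄)⁴ = 6754168.6181 ⇒ m₄ = 964881.23115
m₂² = 222475.86172
β₂ = m₄/m₂² = 964881.23115 / 222475.86172 ≈ 4.3370

4.3370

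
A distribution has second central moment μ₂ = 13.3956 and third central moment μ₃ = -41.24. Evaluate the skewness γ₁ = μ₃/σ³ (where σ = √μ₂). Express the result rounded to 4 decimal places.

σ = √μ₂ = √13.3956 = 3.66000
σ³ = μ₂^(3/2) = 49.02790
γ₁ = μ₃/σ³ = -41.24 / 49.02790 ≈ -0.8412

-0.8412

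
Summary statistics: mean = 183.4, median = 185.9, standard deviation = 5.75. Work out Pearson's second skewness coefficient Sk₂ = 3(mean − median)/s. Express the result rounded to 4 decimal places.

-1.3043

Sk₂ = 3(183.4 − 185.9) / 5.75 = 3 × -2.5000 / 5.75
    = -7.5000 / 5.75 ≈ -1.3043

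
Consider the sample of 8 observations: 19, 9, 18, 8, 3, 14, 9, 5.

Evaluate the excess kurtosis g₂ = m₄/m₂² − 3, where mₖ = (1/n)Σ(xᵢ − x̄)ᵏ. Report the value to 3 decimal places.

x̄ = 10.6250
Σ(xᵢ − x̄)² = 237.8750 ⇒ m₂ = 29.73438
Σ(xᵢ − x̄)⁴ = 12450.6816 ⇒ m₄ = 1556.33521
m₂² = 884.13306
g₂ = m₄/m₂² − 3 = 1.76030 − 3 ≈ -1.240

-1.240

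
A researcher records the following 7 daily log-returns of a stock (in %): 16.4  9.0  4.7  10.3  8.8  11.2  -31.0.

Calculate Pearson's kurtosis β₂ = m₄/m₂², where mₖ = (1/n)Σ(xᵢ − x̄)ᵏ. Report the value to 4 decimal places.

x̄ = 4.2000
Σ(xᵢ − x̄)² = 1518.5400 ⇒ m₂ = 216.93429
Σ(xᵢ − x̄)⁴ = 1562137.7010 ⇒ m₄ = 223162.52871
m₂² = 47060.48432
β₂ = m₄/m₂² = 223162.52871 / 47060.48432 ≈ 4.7420

4.7420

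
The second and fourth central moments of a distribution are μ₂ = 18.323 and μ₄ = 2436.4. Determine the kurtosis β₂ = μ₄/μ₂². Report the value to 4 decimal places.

7.2570

μ₂² = 18.323² = 335.73233
μ₄/μ₂² = 2436.4 / 335.73233 = 7.25697
β₂ ≈ 7.2570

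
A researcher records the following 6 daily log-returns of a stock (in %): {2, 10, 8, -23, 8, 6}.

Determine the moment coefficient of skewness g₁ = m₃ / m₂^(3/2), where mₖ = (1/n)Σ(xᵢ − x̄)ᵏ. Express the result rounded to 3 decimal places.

x̄ = (2 + 10 + 8 - 23 + 8 + 6) / 6 = 1.8333
deviations (xᵢ − x̄): 0.1667, 8.1667, 6.1667, -24.8333, 6.1667, 4.1667
Σ(xᵢ − x̄)² = 776.8333 ⇒ m₂ = 776.8333/6 = 129.47222
Σ(xᵢ − x̄)³ = -14228.5556 ⇒ m₃ = -14228.5556/6 = -2371.42593
m₂^(3/2) = 129.47222^(1.5) = 1473.21083
g₁ = m₃ / m₂^(3/2) = -2371.42593 / 1473.21083 ≈ -1.610

-1.610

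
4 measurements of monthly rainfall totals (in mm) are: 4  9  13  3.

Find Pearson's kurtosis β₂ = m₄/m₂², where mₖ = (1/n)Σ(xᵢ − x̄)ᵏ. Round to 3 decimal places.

1.470

x̄ = 7.2500
Σ(xᵢ − x̄)² = 64.7500 ⇒ m₂ = 16.18750
Σ(xᵢ − x̄)⁴ = 1540.3281 ⇒ m₄ = 385.08203
m₂² = 262.03516
β₂ = m₄/m₂² = 385.08203 / 262.03516 ≈ 1.470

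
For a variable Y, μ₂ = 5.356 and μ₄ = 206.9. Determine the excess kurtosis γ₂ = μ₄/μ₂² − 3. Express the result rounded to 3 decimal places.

4.212

μ₂² = 5.356² = 28.68674
μ₄/μ₂² = 206.9 / 28.68674 = 7.21239
γ₂ = 7.21239 − 3 ≈ 4.212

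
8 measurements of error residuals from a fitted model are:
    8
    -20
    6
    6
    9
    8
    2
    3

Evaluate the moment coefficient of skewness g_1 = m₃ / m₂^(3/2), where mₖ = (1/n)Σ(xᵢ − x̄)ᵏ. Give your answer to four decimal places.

x̄ = (8 - 20 + 6 + 6 + 9 + 8 + 2 + 3) / 8 = 2.7500
deviations (xᵢ − x̄): 5.2500, -22.7500, 3.2500, 3.2500, 6.2500, 5.2500, -0.7500, 0.2500
Σ(xᵢ − x̄)² = 633.5000 ⇒ m₂ = 633.5000/8 = 79.18750
Σ(xᵢ − x̄)³ = -11172.7500 ⇒ m₃ = -11172.7500/8 = -1396.59375
m₂^(3/2) = 79.18750^(1.5) = 704.66865
g_1 = m₃ / m₂^(3/2) = -1396.59375 / 704.66865 ≈ -1.9819

-1.9819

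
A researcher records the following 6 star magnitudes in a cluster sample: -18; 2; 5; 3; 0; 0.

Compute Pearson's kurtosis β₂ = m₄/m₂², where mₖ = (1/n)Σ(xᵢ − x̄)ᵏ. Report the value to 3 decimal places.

3.852

x̄ = -1.3333
Σ(xᵢ − x̄)² = 351.3333 ⇒ m₂ = 58.55556
Σ(xᵢ − x̄)⁴ = 79251.7778 ⇒ m₄ = 13208.62963
m₂² = 3428.75309
β₂ = m₄/m₂² = 13208.62963 / 3428.75309 ≈ 3.852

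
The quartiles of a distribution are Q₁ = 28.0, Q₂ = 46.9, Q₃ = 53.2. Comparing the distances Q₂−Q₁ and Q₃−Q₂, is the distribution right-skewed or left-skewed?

Q₂ − Q₁ = 18.9;  Q₃ − Q₂ = 6.3
Q₂ − Q₁ > Q₃ − Q₂ ⇒ the lower half is more spread out ⇒ left-skewed.

left-skewed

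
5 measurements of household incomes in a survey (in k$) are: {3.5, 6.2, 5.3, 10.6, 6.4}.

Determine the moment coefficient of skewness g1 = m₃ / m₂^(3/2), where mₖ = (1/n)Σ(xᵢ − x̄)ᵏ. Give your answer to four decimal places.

x̄ = (3.5 + 6.2 + 5.3 + 10.6 + 6.4) / 5 = 6.4000
deviations (xᵢ − x̄): -2.9000, -0.2000, -1.1000, 4.2000, 0.0000
Σ(xᵢ − x̄)² = 27.3000 ⇒ m₂ = 27.3000/5 = 5.46000
Σ(xᵢ − x̄)³ = 48.3600 ⇒ m₃ = 48.3600/5 = 9.67200
m₂^(3/2) = 5.46000^(1.5) = 12.75819
g1 = m₃ / m₂^(3/2) = 9.67200 / 12.75819 ≈ 0.7581

0.7581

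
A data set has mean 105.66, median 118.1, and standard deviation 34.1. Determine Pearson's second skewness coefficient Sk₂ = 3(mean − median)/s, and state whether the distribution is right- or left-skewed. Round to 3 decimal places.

-1.094, left-skewed

Sk₂ = 3(105.66 − 118.1) / 34.1 = 3 × -12.4400 / 34.1
    = -37.3200 / 34.1 ≈ -1.094
Sk₂ < 0 ⇒ mean < median ⇒ left-skewed (negative skew).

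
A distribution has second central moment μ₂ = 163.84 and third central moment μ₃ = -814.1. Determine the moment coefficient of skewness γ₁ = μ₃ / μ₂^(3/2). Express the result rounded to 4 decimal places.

σ = √μ₂ = √163.84 = 12.80000
σ³ = μ₂^(3/2) = 2097.15200
γ₁ = μ₃/σ³ = -814.1 / 2097.15200 ≈ -0.3882

-0.3882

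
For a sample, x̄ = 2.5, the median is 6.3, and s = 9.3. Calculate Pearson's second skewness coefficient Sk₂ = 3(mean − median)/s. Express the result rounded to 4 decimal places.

Sk₂ = 3(2.5 − 6.3) / 9.3 = 3 × -3.8000 / 9.3
    = -11.4000 / 9.3 ≈ -1.2258

-1.2258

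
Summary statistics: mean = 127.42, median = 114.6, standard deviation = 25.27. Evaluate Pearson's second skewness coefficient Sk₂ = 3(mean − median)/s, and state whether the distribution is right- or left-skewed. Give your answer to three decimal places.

1.522, right-skewed

Sk₂ = 3(127.42 − 114.6) / 25.27 = 3 × 12.8200 / 25.27
    = 38.4600 / 25.27 ≈ 1.522
Sk₂ > 0 ⇒ mean > median ⇒ right-skewed (positive skew).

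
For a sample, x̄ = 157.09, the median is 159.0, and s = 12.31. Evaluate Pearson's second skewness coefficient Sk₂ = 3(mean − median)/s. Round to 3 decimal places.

Sk₂ = 3(157.09 − 159.0) / 12.31 = 3 × -1.9100 / 12.31
    = -5.7300 / 12.31 ≈ -0.465

-0.465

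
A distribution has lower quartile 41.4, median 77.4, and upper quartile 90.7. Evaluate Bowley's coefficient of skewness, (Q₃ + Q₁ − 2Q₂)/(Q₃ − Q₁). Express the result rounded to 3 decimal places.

numerator: Q₃ + Q₁ − 2Q₂ = 90.7 + 41.4 − 2×77.4 = -22.7000
denominator: Q₃ − Q₁ = 90.7 − 41.4 = 49.3000
Bowley skewness = -22.7000 / 49.3000 ≈ -0.460

-0.460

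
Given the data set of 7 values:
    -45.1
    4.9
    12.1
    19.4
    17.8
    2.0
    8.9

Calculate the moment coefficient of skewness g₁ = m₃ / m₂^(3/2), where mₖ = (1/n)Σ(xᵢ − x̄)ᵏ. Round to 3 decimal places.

x̄ = (-45.1 + 4.9 + 12.1 + 19.4 + 17.8 + 2.0 + 8.9) / 7 = 2.8571
deviations (xᵢ − x̄): -47.9571, 2.0429, 9.2429, 16.5429, 14.9429, -0.8571, 6.0429
Σ(xᵢ − x̄)² = 2923.6971 ⇒ m₂ = 2923.6971/7 = 417.67102
Σ(xᵢ − x̄)³ = -101414.0625 ⇒ m₃ = -101414.0625/7 = -14487.72322
m₂^(3/2) = 417.67102^(1.5) = 8535.94317
g₁ = m₃ / m₂^(3/2) = -14487.72322 / 8535.94317 ≈ -1.697

-1.697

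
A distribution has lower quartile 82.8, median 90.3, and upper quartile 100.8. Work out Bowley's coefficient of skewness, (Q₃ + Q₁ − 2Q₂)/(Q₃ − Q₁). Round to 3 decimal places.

numerator: Q₃ + Q₁ − 2Q₂ = 100.8 + 82.8 − 2×90.3 = 3.0000
denominator: Q₃ − Q₁ = 100.8 − 82.8 = 18.0000
Bowley skewness = 3.0000 / 18.0000 ≈ 0.167

0.167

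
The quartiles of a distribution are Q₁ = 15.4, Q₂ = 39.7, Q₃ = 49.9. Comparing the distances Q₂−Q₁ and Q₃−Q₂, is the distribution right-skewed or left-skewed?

Q₂ − Q₁ = 24.3;  Q₃ − Q₂ = 10.2
Q₂ − Q₁ > Q₃ − Q₂ ⇒ the lower half is more spread out ⇒ left-skewed.

left-skewed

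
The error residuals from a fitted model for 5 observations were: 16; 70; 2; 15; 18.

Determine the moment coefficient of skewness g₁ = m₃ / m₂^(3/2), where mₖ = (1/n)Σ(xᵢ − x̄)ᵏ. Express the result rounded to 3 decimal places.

1.274

x̄ = (16 + 70 + 2 + 15 + 18) / 5 = 24.2000
deviations (xᵢ − x̄): -8.2000, 45.8000, -22.2000, -9.2000, -6.2000
Σ(xᵢ − x̄)² = 2780.8000 ⇒ m₂ = 2780.8000/5 = 556.16000
Σ(xᵢ − x̄)³ = 83562.4800 ⇒ m₃ = 83562.4800/5 = 16712.49600
m₂^(3/2) = 556.16000^(1.5) = 13115.94617
g₁ = m₃ / m₂^(3/2) = 16712.49600 / 13115.94617 ≈ 1.274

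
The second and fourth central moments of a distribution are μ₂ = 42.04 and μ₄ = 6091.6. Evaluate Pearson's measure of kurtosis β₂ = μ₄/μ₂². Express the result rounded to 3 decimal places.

μ₂² = 42.04² = 1767.36160
μ₄/μ₂² = 6091.6 / 1767.36160 = 3.44672
β₂ ≈ 3.447

3.447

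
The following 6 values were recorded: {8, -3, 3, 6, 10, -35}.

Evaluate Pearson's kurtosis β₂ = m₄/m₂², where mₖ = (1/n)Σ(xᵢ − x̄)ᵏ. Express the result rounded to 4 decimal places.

3.6849

x̄ = -1.8333
Σ(xᵢ − x̄)² = 1422.8333 ⇒ m₂ = 237.13889
Σ(xᵢ − x̄)⁴ = 1243331.4861 ⇒ m₄ = 207221.91435
m₂² = 56234.85262
β₂ = m₄/m₂² = 207221.91435 / 56234.85262 ≈ 3.6849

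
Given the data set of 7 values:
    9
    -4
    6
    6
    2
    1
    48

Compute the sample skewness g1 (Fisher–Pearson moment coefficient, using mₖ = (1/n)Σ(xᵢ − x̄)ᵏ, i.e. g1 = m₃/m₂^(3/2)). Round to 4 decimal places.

x̄ = (9 - 4 + 6 + 6 + 2 + 1 + 48) / 7 = 9.7143
deviations (xᵢ − x̄): -0.7143, -13.7143, -3.7143, -3.7143, -7.7143, -8.7143, 38.2857
Σ(xᵢ − x̄)² = 1817.4286 ⇒ m₂ = 1817.4286/7 = 259.63265
Σ(xᵢ − x̄)³ = 52315.9592 ⇒ m₃ = 52315.9592/7 = 7473.70845
m₂^(3/2) = 259.63265^(1.5) = 4183.49223
g1 = m₃ / m₂^(3/2) = 7473.70845 / 4183.49223 ≈ 1.7865

1.7865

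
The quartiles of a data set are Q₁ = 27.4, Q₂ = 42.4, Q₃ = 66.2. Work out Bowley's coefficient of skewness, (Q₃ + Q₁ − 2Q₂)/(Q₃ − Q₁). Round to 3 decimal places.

0.227

numerator: Q₃ + Q₁ − 2Q₂ = 66.2 + 27.4 − 2×42.4 = 8.8000
denominator: Q₃ − Q₁ = 66.2 − 27.4 = 38.8000
Bowley skewness = 8.8000 / 38.8000 ≈ 0.227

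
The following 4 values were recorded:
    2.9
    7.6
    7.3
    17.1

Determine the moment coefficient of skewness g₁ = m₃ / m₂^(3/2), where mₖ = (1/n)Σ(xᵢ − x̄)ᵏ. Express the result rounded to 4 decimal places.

x̄ = (2.9 + 7.6 + 7.3 + 17.1) / 4 = 8.7250
deviations (xᵢ − x̄): -5.8250, -1.1250, -1.4250, 8.3750
Σ(xᵢ − x̄)² = 107.3675 ⇒ m₂ = 107.3675/4 = 26.84188
Σ(xᵢ − x̄)³ = 385.4644 ⇒ m₃ = 385.4644/4 = 96.36609
m₂^(3/2) = 26.84188^(1.5) = 139.06546
g₁ = m₃ / m₂^(3/2) = 96.36609 / 139.06546 ≈ 0.6930

0.6930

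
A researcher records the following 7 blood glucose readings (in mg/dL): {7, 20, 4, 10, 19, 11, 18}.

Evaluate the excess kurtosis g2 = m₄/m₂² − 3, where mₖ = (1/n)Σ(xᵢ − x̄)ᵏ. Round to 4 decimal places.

x̄ = 12.7143
Σ(xᵢ − x̄)² = 239.4286 ⇒ m₂ = 34.20408
Σ(xᵢ − x̄)⁴ = 12055.1254 ⇒ m₄ = 1722.16077
m₂² = 1169.91920
g2 = m₄/m₂² − 3 = 1.47203 − 3 ≈ -1.5280

-1.5280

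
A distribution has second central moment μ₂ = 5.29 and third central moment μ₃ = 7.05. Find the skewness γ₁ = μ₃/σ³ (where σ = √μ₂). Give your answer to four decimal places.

σ = √μ₂ = √5.29 = 2.30000
σ³ = μ₂^(3/2) = 12.16700
γ₁ = μ₃/σ³ = 7.05 / 12.16700 ≈ 0.5794

0.5794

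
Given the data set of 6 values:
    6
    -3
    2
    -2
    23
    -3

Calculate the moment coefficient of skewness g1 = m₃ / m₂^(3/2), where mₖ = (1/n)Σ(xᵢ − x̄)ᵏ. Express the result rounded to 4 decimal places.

1.3487

x̄ = (6 - 3 + 2 - 2 + 23 - 3) / 6 = 3.8333
deviations (xᵢ − x̄): 2.1667, -6.8333, -1.8333, -5.8333, 19.1667, -6.8333
Σ(xᵢ − x̄)² = 502.8333 ⇒ m₂ = 502.8333/6 = 83.80556
Σ(xᵢ − x̄)³ = 6208.4444 ⇒ m₃ = 6208.4444/6 = 1034.74074
m₂^(3/2) = 83.80556^(1.5) = 767.20110
g1 = m₃ / m₂^(3/2) = 1034.74074 / 767.20110 ≈ 1.3487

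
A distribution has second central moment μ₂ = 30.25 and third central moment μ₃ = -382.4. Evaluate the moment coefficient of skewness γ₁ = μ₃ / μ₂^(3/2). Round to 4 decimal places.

-2.2984

σ = √μ₂ = √30.25 = 5.50000
σ³ = μ₂^(3/2) = 166.37500
γ₁ = μ₃/σ³ = -382.4 / 166.37500 ≈ -2.2984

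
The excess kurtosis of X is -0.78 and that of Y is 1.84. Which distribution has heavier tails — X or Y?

Higher excess kurtosis ⇒ heavier tails relative to the normal distribution.
-0.78 vs 1.84: the larger is 1.84, so Y has heavier tails. (Y is leptokurtic — heavier-than-normal tails; the other is platykurtic.)

Y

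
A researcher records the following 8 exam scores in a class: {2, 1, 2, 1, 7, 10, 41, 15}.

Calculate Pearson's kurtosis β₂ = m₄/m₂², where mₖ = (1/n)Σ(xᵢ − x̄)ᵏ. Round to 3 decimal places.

4.649

x̄ = 9.8750
Σ(xᵢ − x̄)² = 1284.8750 ⇒ m₂ = 160.60938
Σ(xᵢ − x̄)⁴ = 959364.9629 ⇒ m₄ = 119920.62036
m₂² = 25795.37134
β₂ = m₄/m₂² = 119920.62036 / 25795.37134 ≈ 4.649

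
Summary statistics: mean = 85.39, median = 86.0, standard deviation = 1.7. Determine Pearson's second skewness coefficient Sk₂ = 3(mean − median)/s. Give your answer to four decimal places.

-1.0765

Sk₂ = 3(85.39 − 86.0) / 1.7 = 3 × -0.6100 / 1.7
    = -1.8300 / 1.7 ≈ -1.0765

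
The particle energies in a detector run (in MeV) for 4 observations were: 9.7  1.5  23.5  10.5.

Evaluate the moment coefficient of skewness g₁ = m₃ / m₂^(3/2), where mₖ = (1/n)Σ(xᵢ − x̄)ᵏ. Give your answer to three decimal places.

x̄ = (9.7 + 1.5 + 23.5 + 10.5) / 4 = 11.3000
deviations (xᵢ − x̄): -1.6000, -9.8000, 12.2000, -0.8000
Σ(xᵢ − x̄)² = 248.0800 ⇒ m₂ = 248.0800/4 = 62.02000
Σ(xᵢ − x̄)³ = 870.0480 ⇒ m₃ = 870.0480/4 = 217.51200
m₂^(3/2) = 62.02000^(1.5) = 488.42473
g₁ = m₃ / m₂^(3/2) = 217.51200 / 488.42473 ≈ 0.445

0.445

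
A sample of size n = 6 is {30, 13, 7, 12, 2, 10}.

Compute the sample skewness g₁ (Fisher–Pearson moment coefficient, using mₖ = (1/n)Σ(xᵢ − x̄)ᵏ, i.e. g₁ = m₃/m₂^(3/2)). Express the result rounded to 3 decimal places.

1.078

x̄ = (30 + 13 + 7 + 12 + 2 + 10) / 6 = 12.3333
deviations (xᵢ − x̄): 17.6667, 0.6667, -5.3333, -0.3333, -10.3333, -2.3333
Σ(xᵢ − x̄)² = 453.3333 ⇒ m₂ = 453.3333/6 = 75.55556
Σ(xᵢ − x̄)³ = 4246.4444 ⇒ m₃ = 4246.4444/6 = 707.74074
m₂^(3/2) = 75.55556^(1.5) = 656.74928
g₁ = m₃ / m₂^(3/2) = 707.74074 / 656.74928 ≈ 1.078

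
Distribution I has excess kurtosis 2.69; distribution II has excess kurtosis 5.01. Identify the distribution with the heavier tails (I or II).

Higher excess kurtosis ⇒ heavier tails relative to the normal distribution.
2.69 vs 5.01: the larger is 5.01, so II has heavier tails.

II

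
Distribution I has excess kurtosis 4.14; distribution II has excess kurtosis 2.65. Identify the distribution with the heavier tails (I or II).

Higher excess kurtosis ⇒ heavier tails relative to the normal distribution.
4.14 vs 2.65: the larger is 4.14, so I has heavier tails.

I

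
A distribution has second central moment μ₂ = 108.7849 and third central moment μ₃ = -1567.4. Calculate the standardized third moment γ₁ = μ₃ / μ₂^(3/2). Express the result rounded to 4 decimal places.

-1.3814

σ = √μ₂ = √108.7849 = 10.43000
σ³ = μ₂^(3/2) = 1134.62651
γ₁ = μ₃/σ³ = -1567.4 / 1134.62651 ≈ -1.3814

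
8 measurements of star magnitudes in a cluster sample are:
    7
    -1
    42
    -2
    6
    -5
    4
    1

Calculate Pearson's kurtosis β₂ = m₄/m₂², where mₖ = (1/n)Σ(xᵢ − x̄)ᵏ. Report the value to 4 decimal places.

5.3228

x̄ = 6.5000
Σ(xᵢ − x̄)² = 1558.0000 ⇒ m₂ = 194.75000
Σ(xᵢ − x̄)⁴ = 1615058.5000 ⇒ m₄ = 201882.31250
m₂² = 37927.56250
β₂ = m₄/m₂² = 201882.31250 / 37927.56250 ≈ 5.3228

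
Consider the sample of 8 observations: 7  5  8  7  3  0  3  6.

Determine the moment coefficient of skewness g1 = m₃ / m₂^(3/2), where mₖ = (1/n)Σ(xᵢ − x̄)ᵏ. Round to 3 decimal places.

-0.607

x̄ = (7 + 5 + 8 + 7 + 3 + 0 + 3 + 6) / 8 = 4.8750
deviations (xᵢ − x̄): 2.1250, 0.1250, 3.1250, 2.1250, -1.8750, -4.8750, -1.8750, 1.1250
Σ(xᵢ − x̄)² = 50.8750 ⇒ m₂ = 50.8750/8 = 6.35938
Σ(xᵢ − x̄)³ = -77.9063 ⇒ m₃ = -77.9063/8 = -9.73828
m₂^(3/2) = 6.35938^(1.5) = 16.03695
g1 = m₃ / m₂^(3/2) = -9.73828 / 16.03695 ≈ -0.607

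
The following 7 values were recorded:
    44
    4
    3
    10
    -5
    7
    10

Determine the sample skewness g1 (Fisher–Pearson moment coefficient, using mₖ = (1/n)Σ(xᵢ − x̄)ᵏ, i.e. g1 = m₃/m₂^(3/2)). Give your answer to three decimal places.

1.564

x̄ = (44 + 4 + 3 + 10 - 5 + 7 + 10) / 7 = 10.4286
deviations (xᵢ − x̄): 33.5714, -6.4286, -7.4286, -0.4286, -15.4286, -3.4286, -0.4286
Σ(xᵢ − x̄)² = 1473.7143 ⇒ m₂ = 1473.7143/7 = 210.53061
Σ(xᵢ − x̄)³ = 33447.6735 ⇒ m₃ = 33447.6735/7 = 4778.23907
m₂^(3/2) = 210.53061^(1.5) = 3054.73035
g1 = m₃ / m₂^(3/2) = 4778.23907 / 3054.73035 ≈ 1.564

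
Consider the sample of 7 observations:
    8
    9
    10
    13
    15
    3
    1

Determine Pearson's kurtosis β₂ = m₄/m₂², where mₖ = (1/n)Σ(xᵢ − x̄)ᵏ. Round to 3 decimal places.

x̄ = 8.4286
Σ(xᵢ − x̄)² = 151.7143 ⇒ m₂ = 21.67347
Σ(xᵢ − x̄)⁴ = 6221.4752 ⇒ m₄ = 888.78217
m₂² = 469.73928
β₂ = m₄/m₂² = 888.78217 / 469.73928 ≈ 1.892

1.892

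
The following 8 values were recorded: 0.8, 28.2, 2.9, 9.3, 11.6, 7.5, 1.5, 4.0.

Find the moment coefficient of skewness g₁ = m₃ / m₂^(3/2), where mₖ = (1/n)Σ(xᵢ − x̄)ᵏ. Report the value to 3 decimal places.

x̄ = (0.8 + 28.2 + 2.9 + 9.3 + 11.6 + 7.5 + 1.5 + 4.0) / 8 = 8.2250
deviations (xᵢ − x̄): -7.4250, 19.9750, -5.3250, 1.0750, 3.3750, -0.7250, -6.7250, -4.2250
Σ(xᵢ − x̄)² = 558.6350 ⇒ m₂ = 558.6350/8 = 69.82938
Σ(xᵢ − x̄)³ = 7069.4423 ⇒ m₃ = 7069.4423/8 = 883.68028
m₂^(3/2) = 69.82938^(1.5) = 583.52200
g₁ = m₃ / m₂^(3/2) = 883.68028 / 583.52200 ≈ 1.514

1.514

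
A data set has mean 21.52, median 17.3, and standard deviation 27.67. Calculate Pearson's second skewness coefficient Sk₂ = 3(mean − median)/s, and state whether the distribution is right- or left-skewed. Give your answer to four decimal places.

0.4575, right-skewed

Sk₂ = 3(21.52 − 17.3) / 27.67 = 3 × 4.2200 / 27.67
    = 12.6600 / 27.67 ≈ 0.4575
Sk₂ > 0 ⇒ mean > median ⇒ right-skewed (positive skew).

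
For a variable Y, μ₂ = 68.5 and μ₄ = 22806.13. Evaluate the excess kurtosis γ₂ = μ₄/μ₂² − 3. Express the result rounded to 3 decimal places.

μ₂² = 68.5² = 4692.25000
μ₄/μ₂² = 22806.13 / 4692.25000 = 4.86038
γ₂ = 4.86038 − 3 ≈ 1.860

1.860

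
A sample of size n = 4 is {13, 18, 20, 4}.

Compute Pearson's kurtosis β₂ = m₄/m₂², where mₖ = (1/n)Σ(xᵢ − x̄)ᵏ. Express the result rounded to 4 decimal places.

1.8668

x̄ = 13.7500
Σ(xᵢ − x̄)² = 152.7500 ⇒ m₂ = 38.18750
Σ(xᵢ − x̄)⁴ = 10889.3281 ⇒ m₄ = 2722.33203
m₂² = 1458.28516
β₂ = m₄/m₂² = 2722.33203 / 1458.28516 ≈ 1.8668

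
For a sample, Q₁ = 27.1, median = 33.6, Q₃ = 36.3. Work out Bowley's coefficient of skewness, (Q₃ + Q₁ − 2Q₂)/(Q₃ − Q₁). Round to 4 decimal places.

numerator: Q₃ + Q₁ − 2Q₂ = 36.3 + 27.1 − 2×33.6 = -3.8000
denominator: Q₃ − Q₁ = 36.3 − 27.1 = 9.2000
Bowley skewness = -3.8000 / 9.2000 ≈ -0.4130

-0.4130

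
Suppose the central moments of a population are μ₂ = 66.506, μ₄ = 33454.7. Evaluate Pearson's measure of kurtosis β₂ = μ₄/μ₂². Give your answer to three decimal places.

μ₂² = 66.506² = 4423.04804
μ₄/μ₂² = 33454.7 / 4423.04804 = 7.56372
β₂ ≈ 7.564

7.564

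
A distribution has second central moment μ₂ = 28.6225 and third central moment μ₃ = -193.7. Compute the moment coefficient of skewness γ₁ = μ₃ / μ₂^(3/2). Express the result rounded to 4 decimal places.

σ = √μ₂ = √28.6225 = 5.35000
σ³ = μ₂^(3/2) = 153.13037
γ₁ = μ₃/σ³ = -193.7 / 153.13037 ≈ -1.2649

-1.2649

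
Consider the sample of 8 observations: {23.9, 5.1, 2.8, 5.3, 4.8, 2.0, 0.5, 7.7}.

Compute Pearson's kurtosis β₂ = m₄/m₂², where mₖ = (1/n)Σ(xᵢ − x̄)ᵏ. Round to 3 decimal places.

x̄ = 6.5125
Σ(xᵢ − x̄)² = 380.4287 ⇒ m₂ = 47.55359
Σ(xᵢ − x̄)⁴ = 93328.6643 ⇒ m₄ = 11666.08304
m₂² = 2261.34428
β₂ = m₄/m₂² = 11666.08304 / 2261.34428 ≈ 5.159

5.159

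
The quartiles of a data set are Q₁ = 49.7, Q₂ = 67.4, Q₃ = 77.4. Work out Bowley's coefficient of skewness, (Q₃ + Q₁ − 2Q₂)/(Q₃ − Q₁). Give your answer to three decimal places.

numerator: Q₃ + Q₁ − 2Q₂ = 77.4 + 49.7 − 2×67.4 = -7.7000
denominator: Q₃ − Q₁ = 77.4 − 49.7 = 27.7000
Bowley skewness = -7.7000 / 27.7000 ≈ -0.278

-0.278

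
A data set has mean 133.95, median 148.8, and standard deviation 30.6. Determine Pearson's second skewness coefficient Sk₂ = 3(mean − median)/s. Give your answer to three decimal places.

Sk₂ = 3(133.95 − 148.8) / 30.6 = 3 × -14.8500 / 30.6
    = -44.5500 / 30.6 ≈ -1.456

-1.456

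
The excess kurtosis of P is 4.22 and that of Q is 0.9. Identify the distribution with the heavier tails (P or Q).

P

Higher excess kurtosis ⇒ heavier tails relative to the normal distribution.
4.22 vs 0.9: the larger is 4.22, so P has heavier tails.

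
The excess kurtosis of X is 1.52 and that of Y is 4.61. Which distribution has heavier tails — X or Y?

Higher excess kurtosis ⇒ heavier tails relative to the normal distribution.
1.52 vs 4.61: the larger is 4.61, so Y has heavier tails.

Y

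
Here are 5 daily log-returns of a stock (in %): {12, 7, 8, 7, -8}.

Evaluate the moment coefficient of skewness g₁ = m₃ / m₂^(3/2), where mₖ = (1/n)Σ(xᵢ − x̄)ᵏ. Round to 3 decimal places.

-1.213

x̄ = (12 + 7 + 8 + 7 - 8) / 5 = 5.2000
deviations (xᵢ − x̄): 6.8000, 1.8000, 2.8000, 1.8000, -13.2000
Σ(xᵢ − x̄)² = 234.8000 ⇒ m₂ = 234.8000/5 = 46.96000
Σ(xᵢ − x̄)³ = -1951.9200 ⇒ m₃ = -1951.9200/5 = -390.38400
m₂^(3/2) = 46.96000^(1.5) = 321.80451
g₁ = m₃ / m₂^(3/2) = -390.38400 / 321.80451 ≈ -1.213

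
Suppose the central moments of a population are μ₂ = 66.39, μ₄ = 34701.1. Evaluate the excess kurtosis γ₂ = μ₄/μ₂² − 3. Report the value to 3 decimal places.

μ₂² = 66.39² = 4407.63210
μ₄/μ₂² = 34701.1 / 4407.63210 = 7.87296
γ₂ = 7.87296 − 3 ≈ 4.873

4.873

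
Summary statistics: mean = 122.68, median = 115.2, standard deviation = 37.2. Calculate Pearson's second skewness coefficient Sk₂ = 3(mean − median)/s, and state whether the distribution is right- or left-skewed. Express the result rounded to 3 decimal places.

Sk₂ = 3(122.68 − 115.2) / 37.2 = 3 × 7.4800 / 37.2
    = 22.4400 / 37.2 ≈ 0.603
Sk₂ > 0 ⇒ mean > median ⇒ right-skewed (positive skew).

0.603, right-skewed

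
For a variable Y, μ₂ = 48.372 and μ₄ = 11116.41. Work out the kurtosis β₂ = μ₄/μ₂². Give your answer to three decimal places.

μ₂² = 48.372² = 2339.85038
μ₄/μ₂² = 11116.41 / 2339.85038 = 4.75091
β₂ ≈ 4.751

4.751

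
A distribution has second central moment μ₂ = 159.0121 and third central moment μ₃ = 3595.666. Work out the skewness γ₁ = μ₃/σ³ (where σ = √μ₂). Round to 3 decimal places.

1.793

σ = √μ₂ = √159.0121 = 12.61000
σ³ = μ₂^(3/2) = 2005.14258
γ₁ = μ₃/σ³ = 3595.666 / 2005.14258 ≈ 1.793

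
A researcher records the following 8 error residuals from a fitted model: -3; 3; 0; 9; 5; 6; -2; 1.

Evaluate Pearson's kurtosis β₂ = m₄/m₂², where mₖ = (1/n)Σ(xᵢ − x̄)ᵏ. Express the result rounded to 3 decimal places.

1.883

x̄ = 2.3750
Σ(xᵢ − x̄)² = 119.8750 ⇒ m₂ = 14.98438
Σ(xᵢ − x̄)⁴ = 3383.1191 ⇒ m₄ = 422.88989
m₂² = 224.53149
β₂ = m₄/m₂² = 422.88989 / 224.53149 ≈ 1.883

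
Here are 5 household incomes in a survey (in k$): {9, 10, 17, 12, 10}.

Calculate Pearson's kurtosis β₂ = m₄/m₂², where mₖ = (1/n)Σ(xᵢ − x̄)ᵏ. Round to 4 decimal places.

x̄ = 11.6000
Σ(xᵢ − x̄)² = 41.2000 ⇒ m₂ = 8.24000
Σ(xᵢ − x̄)⁴ = 909.1360 ⇒ m₄ = 181.82720
m₂² = 67.89760
β₂ = m₄/m₂² = 181.82720 / 67.89760 ≈ 2.6780

2.6780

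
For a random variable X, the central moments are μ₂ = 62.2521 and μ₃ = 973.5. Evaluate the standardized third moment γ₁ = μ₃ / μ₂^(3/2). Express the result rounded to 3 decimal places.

1.982

σ = √μ₂ = √62.2521 = 7.89000
σ³ = μ₂^(3/2) = 491.16907
γ₁ = μ₃/σ³ = 973.5 / 491.16907 ≈ 1.982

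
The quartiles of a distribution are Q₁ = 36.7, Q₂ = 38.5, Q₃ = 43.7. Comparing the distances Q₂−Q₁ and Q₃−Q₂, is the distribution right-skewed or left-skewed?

Q₂ − Q₁ = 1.8;  Q₃ − Q₂ = 5.2
Q₃ − Q₂ > Q₂ − Q₁ ⇒ the upper half is more spread out ⇒ right-skewed.

right-skewed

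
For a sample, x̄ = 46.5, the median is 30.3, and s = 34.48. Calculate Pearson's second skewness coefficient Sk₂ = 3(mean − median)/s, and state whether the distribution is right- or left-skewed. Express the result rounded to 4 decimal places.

1.4095, right-skewed

Sk₂ = 3(46.5 − 30.3) / 34.48 = 3 × 16.2000 / 34.48
    = 48.6000 / 34.48 ≈ 1.4095
Sk₂ > 0 ⇒ mean > median ⇒ right-skewed (positive skew).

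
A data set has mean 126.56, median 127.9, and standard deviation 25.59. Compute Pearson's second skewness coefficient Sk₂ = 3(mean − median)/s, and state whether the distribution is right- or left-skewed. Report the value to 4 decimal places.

Sk₂ = 3(126.56 − 127.9) / 25.59 = 3 × -1.3400 / 25.59
    = -4.0200 / 25.59 ≈ -0.1571
Sk₂ < 0 ⇒ mean < median ⇒ left-skewed (negative skew).

-0.1571, left-skewed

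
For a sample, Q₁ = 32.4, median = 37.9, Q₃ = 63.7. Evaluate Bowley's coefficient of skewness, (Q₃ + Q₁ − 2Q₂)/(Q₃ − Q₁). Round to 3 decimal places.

0.649

numerator: Q₃ + Q₁ − 2Q₂ = 63.7 + 32.4 − 2×37.9 = 20.3000
denominator: Q₃ − Q₁ = 63.7 − 32.4 = 31.3000
Bowley skewness = 20.3000 / 31.3000 ≈ 0.649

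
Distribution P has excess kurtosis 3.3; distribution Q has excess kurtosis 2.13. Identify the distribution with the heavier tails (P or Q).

Higher excess kurtosis ⇒ heavier tails relative to the normal distribution.
3.3 vs 2.13: the larger is 3.3, so P has heavier tails.

P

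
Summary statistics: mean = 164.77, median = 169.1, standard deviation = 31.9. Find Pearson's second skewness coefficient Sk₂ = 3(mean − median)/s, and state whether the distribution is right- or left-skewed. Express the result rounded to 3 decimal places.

Sk₂ = 3(164.77 − 169.1) / 31.9 = 3 × -4.3300 / 31.9
    = -12.9900 / 31.9 ≈ -0.407
Sk₂ < 0 ⇒ mean < median ⇒ left-skewed (negative skew).

-0.407, left-skewed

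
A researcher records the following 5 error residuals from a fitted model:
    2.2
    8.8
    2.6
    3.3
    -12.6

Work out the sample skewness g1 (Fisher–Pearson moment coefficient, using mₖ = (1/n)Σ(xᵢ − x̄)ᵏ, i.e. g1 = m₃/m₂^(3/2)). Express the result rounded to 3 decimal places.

x̄ = (2.2 + 8.8 + 2.6 + 3.3 - 12.6) / 5 = 0.8600
deviations (xᵢ − x̄): 1.3400, 7.9400, 1.7400, 2.4400, -13.4600
Σ(xᵢ − x̄)² = 254.9920 ⇒ m₂ = 254.9920/5 = 50.99840
Σ(xᵢ − x̄)³ = -1915.8026 ⇒ m₃ = -1915.8026/5 = -383.16053
m₂^(3/2) = 50.99840^(1.5) = 364.19571
g1 = m₃ / m₂^(3/2) = -383.16053 / 364.19571 ≈ -1.052

-1.052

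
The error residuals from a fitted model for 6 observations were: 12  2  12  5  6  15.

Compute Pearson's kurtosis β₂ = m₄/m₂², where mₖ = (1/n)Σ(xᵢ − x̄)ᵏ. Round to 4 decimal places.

x̄ = 8.6667
Σ(xᵢ − x̄)² = 127.3333 ⇒ m₂ = 21.22222
Σ(xᵢ − x̄)⁴ = 4062.4444 ⇒ m₄ = 677.07407
m₂² = 450.38272
β₂ = m₄/m₂² = 677.07407 / 450.38272 ≈ 1.5033

1.5033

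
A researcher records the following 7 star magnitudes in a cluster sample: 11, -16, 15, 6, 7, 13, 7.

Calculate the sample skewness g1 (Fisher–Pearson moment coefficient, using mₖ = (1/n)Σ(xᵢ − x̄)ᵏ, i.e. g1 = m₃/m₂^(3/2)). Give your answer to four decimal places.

x̄ = (11 - 16 + 15 + 6 + 7 + 13 + 7) / 7 = 6.1429
deviations (xᵢ − x̄): 4.8571, -22.1429, 8.8571, -0.1429, 0.8571, 6.8571, 0.8571
Σ(xᵢ − x̄)² = 640.8571 ⇒ m₂ = 640.8571/7 = 91.55102
Σ(xᵢ − x̄)³ = -9723.6735 ⇒ m₃ = -9723.6735/7 = -1389.09621
m₂^(3/2) = 91.55102^(1.5) = 875.98120
g1 = m₃ / m₂^(3/2) = -1389.09621 / 875.98120 ≈ -1.5858

-1.5858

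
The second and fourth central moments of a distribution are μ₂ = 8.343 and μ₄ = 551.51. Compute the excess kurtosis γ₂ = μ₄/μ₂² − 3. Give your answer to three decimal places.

4.923

μ₂² = 8.343² = 69.60565
μ₄/μ₂² = 551.51 / 69.60565 = 7.92335
γ₂ = 7.92335 − 3 ≈ 4.923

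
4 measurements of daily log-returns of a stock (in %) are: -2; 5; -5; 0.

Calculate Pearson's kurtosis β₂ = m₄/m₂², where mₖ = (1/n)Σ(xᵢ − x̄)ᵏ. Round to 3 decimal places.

1.894

x̄ = -0.5000
Σ(xᵢ − x̄)² = 53.0000 ⇒ m₂ = 13.25000
Σ(xᵢ − x̄)⁴ = 1330.2500 ⇒ m₄ = 332.56250
m₂² = 175.56250
β₂ = m₄/m₂² = 332.56250 / 175.56250 ≈ 1.894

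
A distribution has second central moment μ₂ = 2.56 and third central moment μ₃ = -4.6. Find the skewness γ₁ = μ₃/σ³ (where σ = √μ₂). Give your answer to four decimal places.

-1.1230

σ = √μ₂ = √2.56 = 1.60000
σ³ = μ₂^(3/2) = 4.09600
γ₁ = μ₃/σ³ = -4.6 / 4.09600 ≈ -1.1230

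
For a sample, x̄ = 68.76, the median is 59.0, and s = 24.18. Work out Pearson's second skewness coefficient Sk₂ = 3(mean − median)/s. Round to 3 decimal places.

Sk₂ = 3(68.76 − 59.0) / 24.18 = 3 × 9.7600 / 24.18
    = 29.2800 / 24.18 ≈ 1.211

1.211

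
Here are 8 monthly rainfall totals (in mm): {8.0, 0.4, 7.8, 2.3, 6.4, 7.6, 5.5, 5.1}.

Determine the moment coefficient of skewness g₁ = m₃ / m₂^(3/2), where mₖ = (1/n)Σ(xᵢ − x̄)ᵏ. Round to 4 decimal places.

x̄ = (8.0 + 0.4 + 7.8 + 2.3 + 6.4 + 7.6 + 5.5 + 5.1) / 8 = 5.3875
deviations (xᵢ − x̄): 2.6125, -4.9875, 2.4125, -3.0875, 1.0125, 2.2125, 0.1125, -0.2875
Σ(xᵢ − x̄)² = 53.0688 ⇒ m₂ = 53.0688/8 = 6.63359
Σ(xᵢ − x̄)³ = -109.7789 ⇒ m₃ = -109.7789/8 = -13.72236
m₂^(3/2) = 6.63359^(1.5) = 17.08533
g₁ = m₃ / m₂^(3/2) = -13.72236 / 17.08533 ≈ -0.8032

-0.8032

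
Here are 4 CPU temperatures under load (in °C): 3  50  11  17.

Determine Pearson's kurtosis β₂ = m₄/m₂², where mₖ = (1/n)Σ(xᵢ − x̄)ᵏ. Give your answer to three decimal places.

x̄ = 20.2500
Σ(xᵢ − x̄)² = 1278.7500 ⇒ m₂ = 319.68750
Σ(xᵢ − x̄)⁴ = 879311.5781 ⇒ m₄ = 219827.89453
m₂² = 102200.09766
β₂ = m₄/m₂² = 219827.89453 / 102200.09766 ≈ 2.151

2.151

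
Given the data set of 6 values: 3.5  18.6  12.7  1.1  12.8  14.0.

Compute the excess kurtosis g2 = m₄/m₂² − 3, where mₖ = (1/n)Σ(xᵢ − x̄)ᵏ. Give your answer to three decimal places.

x̄ = 10.4500
Σ(xᵢ − x̄)² = 225.3350 ⇒ m₂ = 37.55583
Σ(xᵢ − x̄)⁴ = 14602.7234 ⇒ m₄ = 2433.78724
m₂² = 1410.44062
g2 = m₄/m₂² − 3 = 1.72555 − 3 ≈ -1.274

-1.274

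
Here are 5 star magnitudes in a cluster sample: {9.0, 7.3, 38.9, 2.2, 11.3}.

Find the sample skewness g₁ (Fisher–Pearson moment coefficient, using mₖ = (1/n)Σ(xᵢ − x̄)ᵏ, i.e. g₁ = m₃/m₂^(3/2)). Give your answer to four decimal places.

1.2951

x̄ = (9.0 + 7.3 + 38.9 + 2.2 + 11.3) / 5 = 13.7400
deviations (xᵢ − x̄): -4.7400, -6.4400, 25.1600, -11.5400, -2.4400
Σ(xᵢ − x̄)² = 836.0920 ⇒ m₂ = 836.0920/5 = 167.21840
Σ(xᵢ − x̄)³ = 14002.0106 ⇒ m₃ = 14002.0106/5 = 2800.40213
m₂^(3/2) = 167.21840^(1.5) = 2162.35052
g₁ = m₃ / m₂^(3/2) = 2800.40213 / 2162.35052 ≈ 1.2951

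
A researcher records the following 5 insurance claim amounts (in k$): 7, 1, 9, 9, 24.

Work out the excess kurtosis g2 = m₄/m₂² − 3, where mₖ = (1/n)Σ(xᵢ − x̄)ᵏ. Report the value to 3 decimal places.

-0.284

x̄ = 10.0000
Σ(xᵢ − x̄)² = 288.0000 ⇒ m₂ = 57.60000
Σ(xᵢ − x̄)⁴ = 45060.0000 ⇒ m₄ = 9012.00000
m₂² = 3317.76000
g2 = m₄/m₂² − 3 = 2.71629 − 3 ≈ -0.284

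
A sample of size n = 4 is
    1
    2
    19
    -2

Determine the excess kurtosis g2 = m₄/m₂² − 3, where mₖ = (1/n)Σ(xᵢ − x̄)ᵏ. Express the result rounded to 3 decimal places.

x̄ = 5.0000
Σ(xᵢ − x̄)² = 270.0000 ⇒ m₂ = 67.50000
Σ(xᵢ − x̄)⁴ = 41154.0000 ⇒ m₄ = 10288.50000
m₂² = 4556.25000
g2 = m₄/m₂² − 3 = 2.25811 − 3 ≈ -0.742

-0.742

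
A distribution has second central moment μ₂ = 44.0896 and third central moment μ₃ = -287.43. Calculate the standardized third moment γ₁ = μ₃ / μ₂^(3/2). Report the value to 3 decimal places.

-0.982

σ = √μ₂ = √44.0896 = 6.64000
σ³ = μ₂^(3/2) = 292.75494
γ₁ = μ₃/σ³ = -287.43 / 292.75494 ≈ -0.982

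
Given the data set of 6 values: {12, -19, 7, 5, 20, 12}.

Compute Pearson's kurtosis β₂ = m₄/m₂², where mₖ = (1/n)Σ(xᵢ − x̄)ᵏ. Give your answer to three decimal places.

x̄ = 6.1667
Σ(xᵢ − x̄)² = 894.8333 ⇒ m₂ = 149.13889
Σ(xᵢ − x̄)⁴ = 440083.4861 ⇒ m₄ = 73347.24769
m₂² = 22242.40818
β₂ = m₄/m₂² = 73347.24769 / 22242.40818 ≈ 3.298

3.298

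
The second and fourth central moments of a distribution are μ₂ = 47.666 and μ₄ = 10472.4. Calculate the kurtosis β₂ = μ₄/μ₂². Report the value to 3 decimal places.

4.609

μ₂² = 47.666² = 2272.04756
μ₄/μ₂² = 10472.4 / 2272.04756 = 4.60923
β₂ ≈ 4.609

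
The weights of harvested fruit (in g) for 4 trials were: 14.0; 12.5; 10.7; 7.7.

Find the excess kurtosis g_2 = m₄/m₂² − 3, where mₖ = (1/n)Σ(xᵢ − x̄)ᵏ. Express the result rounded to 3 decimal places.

x̄ = 11.2250
Σ(xᵢ − x̄)² = 22.0275 ⇒ m₂ = 5.50688
Σ(xᵢ − x̄)⁴ = 216.4144 ⇒ m₄ = 54.10360
m₂² = 30.32567
g_2 = m₄/m₂² − 3 = 1.78409 − 3 ≈ -1.216

-1.216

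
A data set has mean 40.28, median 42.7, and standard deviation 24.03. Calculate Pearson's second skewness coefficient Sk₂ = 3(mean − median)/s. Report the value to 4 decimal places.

Sk₂ = 3(40.28 − 42.7) / 24.03 = 3 × -2.4200 / 24.03
    = -7.2600 / 24.03 ≈ -0.3021

-0.3021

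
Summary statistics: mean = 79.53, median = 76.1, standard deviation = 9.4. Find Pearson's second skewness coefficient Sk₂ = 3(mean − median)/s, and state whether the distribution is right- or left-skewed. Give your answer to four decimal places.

Sk₂ = 3(79.53 − 76.1) / 9.4 = 3 × 3.4300 / 9.4
    = 10.2900 / 9.4 ≈ 1.0947
Sk₂ > 0 ⇒ mean > median ⇒ right-skewed (positive skew).

1.0947, right-skewed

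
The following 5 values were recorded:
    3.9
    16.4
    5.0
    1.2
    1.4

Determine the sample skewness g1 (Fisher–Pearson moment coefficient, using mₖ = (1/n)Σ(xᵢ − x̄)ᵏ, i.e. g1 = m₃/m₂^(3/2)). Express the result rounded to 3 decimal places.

x̄ = (3.9 + 16.4 + 5.0 + 1.2 + 1.4) / 5 = 5.5800
deviations (xᵢ − x̄): -1.6800, 10.8200, -0.5800, -4.3800, -4.1800
Σ(xᵢ − x̄)² = 156.8880 ⇒ m₂ = 156.8880/5 = 31.37760
Σ(xᵢ − x̄)³ = 1104.7243 ⇒ m₃ = 1104.7243/5 = 220.94486
m₂^(3/2) = 31.37760^(1.5) = 175.76386
g1 = m₃ / m₂^(3/2) = 220.94486 / 175.76386 ≈ 1.257

1.257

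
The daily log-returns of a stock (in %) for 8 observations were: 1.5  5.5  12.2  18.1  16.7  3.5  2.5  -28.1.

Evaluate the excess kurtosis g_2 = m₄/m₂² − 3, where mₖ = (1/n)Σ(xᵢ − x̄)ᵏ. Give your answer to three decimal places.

1.192

x̄ = 3.9875
Σ(xᵢ − x̄)² = 1468.7488 ⇒ m₂ = 183.59359
Σ(xᵢ − x̄)⁴ = 1130472.0459 ⇒ m₄ = 141309.00574
m₂² = 33706.60767
g_2 = m₄/m₂² − 3 = 4.19232 − 3 ≈ 1.192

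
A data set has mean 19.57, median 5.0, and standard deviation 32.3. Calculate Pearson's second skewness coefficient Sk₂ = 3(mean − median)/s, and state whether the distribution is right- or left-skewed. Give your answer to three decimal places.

1.353, right-skewed

Sk₂ = 3(19.57 − 5.0) / 32.3 = 3 × 14.5700 / 32.3
    = 43.7100 / 32.3 ≈ 1.353
Sk₂ > 0 ⇒ mean > median ⇒ right-skewed (positive skew).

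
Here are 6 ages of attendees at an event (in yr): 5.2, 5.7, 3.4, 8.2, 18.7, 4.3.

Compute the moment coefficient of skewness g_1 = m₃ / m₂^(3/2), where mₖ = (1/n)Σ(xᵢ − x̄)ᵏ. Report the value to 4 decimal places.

1.4866

x̄ = (5.2 + 5.7 + 3.4 + 8.2 + 18.7 + 4.3) / 6 = 7.5833
deviations (xᵢ − x̄): -2.3833, -1.8833, -4.1833, 0.6167, 11.1167, -3.2833
Σ(xᵢ − x̄)² = 161.4683 ⇒ m₂ = 161.4683/6 = 26.91139
Σ(xᵢ − x̄)³ = 1245.2124 ⇒ m₃ = 1245.2124/6 = 207.53541
m₂^(3/2) = 26.91139^(1.5) = 139.60603
g_1 = m₃ / m₂^(3/2) = 207.53541 / 139.60603 ≈ 1.4866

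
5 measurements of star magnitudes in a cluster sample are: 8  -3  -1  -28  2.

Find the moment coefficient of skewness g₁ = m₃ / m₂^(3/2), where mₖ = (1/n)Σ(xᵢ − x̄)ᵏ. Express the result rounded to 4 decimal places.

x̄ = (8 - 3 - 1 - 28 + 2) / 5 = -4.4000
deviations (xᵢ − x̄): 12.4000, 1.4000, 3.4000, -23.6000, 6.4000
Σ(xᵢ − x̄)² = 765.2000 ⇒ m₂ = 765.2000/5 = 153.04000
Σ(xᵢ − x̄)³ = -10933.4400 ⇒ m₃ = -10933.4400/5 = -2186.68800
m₂^(3/2) = 153.04000^(1.5) = 1893.24769
g₁ = m₃ / m₂^(3/2) = -2186.68800 / 1893.24769 ≈ -1.1550

-1.1550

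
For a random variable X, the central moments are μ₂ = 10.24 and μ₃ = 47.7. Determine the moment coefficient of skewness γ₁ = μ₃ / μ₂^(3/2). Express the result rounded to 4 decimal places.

1.4557

σ = √μ₂ = √10.24 = 3.20000
σ³ = μ₂^(3/2) = 32.76800
γ₁ = μ₃/σ³ = 47.7 / 32.76800 ≈ 1.4557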